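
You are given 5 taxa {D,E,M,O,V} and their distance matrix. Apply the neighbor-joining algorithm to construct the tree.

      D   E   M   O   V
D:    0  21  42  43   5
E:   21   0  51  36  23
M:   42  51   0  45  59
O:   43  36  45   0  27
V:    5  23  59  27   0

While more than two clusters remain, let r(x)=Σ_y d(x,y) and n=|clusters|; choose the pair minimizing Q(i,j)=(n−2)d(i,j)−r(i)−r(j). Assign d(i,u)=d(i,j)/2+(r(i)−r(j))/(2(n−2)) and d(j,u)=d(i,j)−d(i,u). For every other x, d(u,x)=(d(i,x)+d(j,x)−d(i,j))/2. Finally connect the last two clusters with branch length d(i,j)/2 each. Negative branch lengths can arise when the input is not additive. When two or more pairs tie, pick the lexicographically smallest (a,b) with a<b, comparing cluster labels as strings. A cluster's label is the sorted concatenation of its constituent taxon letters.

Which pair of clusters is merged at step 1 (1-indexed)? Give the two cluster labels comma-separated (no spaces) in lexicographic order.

M,O

step 1: merge (M,O) at d=45, Q=-213; branch lengths M→181/6, O→89/6; new cluster MO
  updated: d(D,MO)=20, d(E,MO)=21, d(MO,V)=41/2
step 2: merge (D,V) at d=5, Q=-169/2; branch lengths D→15/8, V→25/8; new cluster DV
  updated: d(DV,E)=39/2, d(DV,MO)=71/4
step 3: merge (DV,E) at d=39/2, Q=-233/4; branch lengths DV→65/8, E→91/8; new cluster DEV
  updated: d(DEV,MO)=77/8
step 4: merge (DEV,MO) at d=77/8; branch lengths DEV→77/16, MO→77/16; new cluster DEMOV
final tree: (((D:15/8,V:25/8):65/8,E:91/8):77/16,(M:181/6,O:89/6):77/16)
total length: 633/8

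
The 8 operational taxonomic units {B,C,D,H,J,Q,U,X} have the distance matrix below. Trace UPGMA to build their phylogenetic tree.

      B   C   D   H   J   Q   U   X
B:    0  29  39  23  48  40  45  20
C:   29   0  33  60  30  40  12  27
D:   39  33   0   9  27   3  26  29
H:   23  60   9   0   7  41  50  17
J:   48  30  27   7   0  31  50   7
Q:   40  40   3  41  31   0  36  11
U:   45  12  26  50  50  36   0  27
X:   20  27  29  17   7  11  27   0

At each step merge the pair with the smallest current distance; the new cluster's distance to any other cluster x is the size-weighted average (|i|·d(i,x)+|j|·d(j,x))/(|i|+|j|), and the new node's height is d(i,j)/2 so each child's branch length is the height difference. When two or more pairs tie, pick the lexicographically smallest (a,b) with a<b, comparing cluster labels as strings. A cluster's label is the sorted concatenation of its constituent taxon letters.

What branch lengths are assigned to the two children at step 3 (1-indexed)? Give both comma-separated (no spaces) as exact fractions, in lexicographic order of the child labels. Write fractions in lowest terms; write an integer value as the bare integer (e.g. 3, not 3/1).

1. join D+Q (d=3) ⇒ DQ; edges |D|=3/2, |Q|=3/2
  updated: d(B,DQ)=79/2, d(C,DQ)=73/2, d(DQ,H)=25, d(DQ,J)=29, d(DQ,U)=31, d(DQ,X)=20
2. join H+J (d=7) ⇒ HJ; edges |H|=7/2, |J|=7/2
  updated: d(B,HJ)=71/2, d(C,HJ)=45, d(DQ,HJ)=27, d(HJ,U)=50, d(HJ,X)=12
3. join C+U (d=12) ⇒ CU; edges |C|=6, |U|=6
  updated: d(B,CU)=37, d(CU,DQ)=135/4, d(CU,HJ)=95/2, d(CU,X)=27
4. join HJ+X (d=12) ⇒ HJX; edges |HJ|=5/2, |X|=6
  updated: d(B,HJX)=91/3, d(CU,HJX)=122/3, d(DQ,HJX)=74/3
5. join DQ+HJX (d=74/3) ⇒ DHJQX; edges |DQ|=65/6, |HJX|=19/3
  updated: d(B,DHJQX)=34, d(CU,DHJQX)=379/10
6. join B+DHJQX (d=34) ⇒ BDHJQX; edges |B|=17, |DHJQX|=14/3
  updated: d(BDHJQX,CU)=151/4
7. join BDHJQX+CU (d=151/4) ⇒ BCDHJQUX; edges |BDHJQX|=15/8, |CU|=103/8
final tree: ((B:17,((D:3/2,Q:3/2):65/6,((H:7/2,J:7/2):5/2,X:6):19/3):14/3):15/8,(C:6,U:6):103/8)
total length: 1009/12

6,6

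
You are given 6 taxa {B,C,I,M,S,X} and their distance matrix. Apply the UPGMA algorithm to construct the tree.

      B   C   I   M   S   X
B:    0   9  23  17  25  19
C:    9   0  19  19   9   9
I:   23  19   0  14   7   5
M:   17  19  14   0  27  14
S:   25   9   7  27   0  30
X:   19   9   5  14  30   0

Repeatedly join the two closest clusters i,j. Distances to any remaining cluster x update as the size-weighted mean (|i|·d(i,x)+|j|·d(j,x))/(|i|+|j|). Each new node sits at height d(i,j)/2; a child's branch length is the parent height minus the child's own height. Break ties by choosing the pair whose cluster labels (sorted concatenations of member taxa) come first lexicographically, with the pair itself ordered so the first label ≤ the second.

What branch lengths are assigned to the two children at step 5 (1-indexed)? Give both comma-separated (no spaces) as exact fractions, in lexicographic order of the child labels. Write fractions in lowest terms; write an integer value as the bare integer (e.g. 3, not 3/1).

step 1: merge (I,X) at d=5; branch lengths I→5/2, X→5/2; new cluster IX
  updated: d(B,IX)=21, d(C,IX)=14, d(IX,M)=14, d(IX,S)=37/2
step 2: merge (B,C) at d=9; branch lengths B→9/2, C→9/2; new cluster BC
  updated: d(BC,IX)=35/2, d(BC,M)=18, d(BC,S)=17
step 3: merge (IX,M) at d=14; branch lengths IX→9/2, M→7; new cluster IMX
  updated: d(BC,IMX)=53/3, d(IMX,S)=64/3
step 4: merge (BC,S) at d=17; branch lengths BC→4, S→17/2; new cluster BCS
  updated: d(BCS,IMX)=170/9
step 5: merge (BCS,IMX) at d=170/9; branch lengths BCS→17/18, IMX→22/9; new cluster BCIMSX
final tree: (((B:9/2,C:9/2):4,S:17/2):17/18,((I:5/2,X:5/2):9/2,M:7):22/9)
total length: 745/18

17/18,22/9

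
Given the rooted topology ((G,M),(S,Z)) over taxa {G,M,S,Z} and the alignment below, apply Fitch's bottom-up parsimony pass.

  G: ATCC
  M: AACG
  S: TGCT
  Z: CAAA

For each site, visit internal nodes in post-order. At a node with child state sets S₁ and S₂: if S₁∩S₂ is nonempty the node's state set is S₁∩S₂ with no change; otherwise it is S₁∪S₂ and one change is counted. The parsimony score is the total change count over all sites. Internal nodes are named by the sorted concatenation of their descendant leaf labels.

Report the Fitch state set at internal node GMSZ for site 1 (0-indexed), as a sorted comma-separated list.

[col 0] GM: children G:{A}, M:{A} ∩→ {A}; cost 0
[col 0] SZ: children S:{T}, Z:{C} ∪→ {C,T}; cost 1
[col 0] GMSZ: children GM:{A}, SZ:{C,T} ∪→ {A,C,T}; cost 1
[col 1] GM: children G:{T}, M:{A} ∪→ {A,T}; cost 1
[col 1] SZ: children S:{G}, Z:{A} ∪→ {A,G}; cost 1
[col 1] GMSZ: children GM:{A,T}, SZ:{A,G} ∩→ {A}; cost 0
[col 2] GM: children G:{C}, M:{C} ∩→ {C}; cost 0
[col 2] SZ: children S:{C}, Z:{A} ∪→ {A,C}; cost 1
[col 2] GMSZ: children GM:{C}, SZ:{A,C} ∩→ {C}; cost 0
[col 3] GM: children G:{C}, M:{G} ∪→ {C,G}; cost 1
[col 3] SZ: children S:{T}, Z:{A} ∪→ {A,T}; cost 1
[col 3] GMSZ: children GM:{C,G}, SZ:{A,T} ∪→ {A,C,G,T}; cost 1
per-site changes: [2, 2, 1, 3]; total = 8

A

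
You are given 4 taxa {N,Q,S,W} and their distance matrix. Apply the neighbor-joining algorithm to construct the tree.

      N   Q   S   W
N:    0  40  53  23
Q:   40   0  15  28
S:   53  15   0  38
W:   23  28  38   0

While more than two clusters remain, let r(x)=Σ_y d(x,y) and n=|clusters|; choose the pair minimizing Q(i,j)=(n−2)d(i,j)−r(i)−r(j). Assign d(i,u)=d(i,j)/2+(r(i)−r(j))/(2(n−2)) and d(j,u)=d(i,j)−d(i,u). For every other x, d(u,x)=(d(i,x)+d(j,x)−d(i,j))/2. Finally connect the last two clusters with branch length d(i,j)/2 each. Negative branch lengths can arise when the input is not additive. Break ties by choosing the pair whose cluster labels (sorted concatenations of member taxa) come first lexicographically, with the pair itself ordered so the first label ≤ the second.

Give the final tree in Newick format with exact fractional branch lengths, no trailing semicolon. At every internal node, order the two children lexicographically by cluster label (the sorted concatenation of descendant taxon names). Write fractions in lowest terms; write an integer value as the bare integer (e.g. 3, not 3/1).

(((N:73/4,W:19/4):83/4,Q:7/4):53/8,S:53/8)

iteration 1: select N,W (d=23, Q=-159); attach at lengths (73/4, 19/4); label the merged cluster NW
  updated: d(NW,Q)=45/2, d(NW,S)=34
iteration 2: select NW,Q (d=45/2, Q=-143/2); attach at lengths (83/4, 7/4); label the merged cluster NQW
  updated: d(NQW,S)=53/4
iteration 3: select NQW,S (d=53/4); attach at lengths (53/8, 53/8); label the merged cluster NQSW
final tree: (((N:73/4,W:19/4):83/4,Q:7/4):53/8,S:53/8)
total length: 235/4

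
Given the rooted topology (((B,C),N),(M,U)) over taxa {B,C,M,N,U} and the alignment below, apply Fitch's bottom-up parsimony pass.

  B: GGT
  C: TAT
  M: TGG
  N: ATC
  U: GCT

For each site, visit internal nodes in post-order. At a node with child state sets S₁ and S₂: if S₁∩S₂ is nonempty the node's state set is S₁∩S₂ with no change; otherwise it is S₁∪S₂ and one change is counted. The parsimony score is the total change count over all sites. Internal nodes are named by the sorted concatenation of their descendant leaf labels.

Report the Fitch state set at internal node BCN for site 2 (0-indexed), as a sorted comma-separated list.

C,T

[col 0] BC: children B:{G}, C:{T} ∪→ {G,T}; cost 1
[col 0] BCN: children BC:{G,T}, N:{A} ∪→ {A,G,T}; cost 1
[col 0] MU: children M:{T}, U:{G} ∪→ {G,T}; cost 1
[col 0] BCMNU: children BCN:{A,G,T}, MU:{G,T} ∩→ {G,T}; cost 0
[col 1] BC: children B:{G}, C:{A} ∪→ {A,G}; cost 1
[col 1] BCN: children BC:{A,G}, N:{T} ∪→ {A,G,T}; cost 1
[col 1] MU: children M:{G}, U:{C} ∪→ {C,G}; cost 1
[col 1] BCMNU: children BCN:{A,G,T}, MU:{C,G} ∩→ {G}; cost 0
[col 2] BC: children B:{T}, C:{T} ∩→ {T}; cost 0
[col 2] BCN: children BC:{T}, N:{C} ∪→ {C,T}; cost 1
[col 2] MU: children M:{G}, U:{T} ∪→ {G,T}; cost 1
[col 2] BCMNU: children BCN:{C,T}, MU:{G,T} ∩→ {T}; cost 0
per-site changes: [3, 3, 2]; total = 8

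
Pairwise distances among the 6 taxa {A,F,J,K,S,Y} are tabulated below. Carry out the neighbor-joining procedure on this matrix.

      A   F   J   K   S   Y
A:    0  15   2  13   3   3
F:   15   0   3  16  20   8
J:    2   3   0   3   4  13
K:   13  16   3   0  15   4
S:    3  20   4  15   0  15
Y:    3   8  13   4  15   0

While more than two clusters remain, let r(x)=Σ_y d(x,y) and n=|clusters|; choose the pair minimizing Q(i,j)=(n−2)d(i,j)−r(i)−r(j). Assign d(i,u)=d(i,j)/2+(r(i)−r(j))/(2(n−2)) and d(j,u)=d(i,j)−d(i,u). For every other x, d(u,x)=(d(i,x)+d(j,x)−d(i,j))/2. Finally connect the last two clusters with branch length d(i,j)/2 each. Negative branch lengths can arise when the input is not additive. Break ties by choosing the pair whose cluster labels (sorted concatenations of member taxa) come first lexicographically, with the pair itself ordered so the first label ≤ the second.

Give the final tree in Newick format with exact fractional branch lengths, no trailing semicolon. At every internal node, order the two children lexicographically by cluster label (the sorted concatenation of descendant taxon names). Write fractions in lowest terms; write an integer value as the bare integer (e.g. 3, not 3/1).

1. join A+S (d=3, Q=-81) ⇒ AS; edges |A|=-9/8, |S|=33/8
  updated: d(AS,F)=16, d(AS,J)=3/2, d(AS,K)=25/2, d(AS,Y)=15/2
2. join K+Y (d=4, Q=-56) ⇒ KY; edges |K|=5/2, |Y|=3/2
  updated: d(AS,KY)=8, d(F,KY)=10, d(J,KY)=6
3. join AS+KY (d=8, Q=-67/2) ⇒ AKSY; edges |AS|=35/8, |KY|=29/8
  updated: d(AKSY,F)=9, d(AKSY,J)=-1/4
4. join AKSY+F (d=9, Q=-47/4) ⇒ AFKSY; edges |AKSY|=23/8, |F|=49/8
  updated: d(AFKSY,J)=-25/8
5. join AFKSY+J (d=-25/8) ⇒ AFJKSY; edges |AFKSY|=-25/16, |J|=-25/16
final tree: ((((A:-9/8,S:33/8):35/8,(K:5/2,Y:3/2):29/8):23/8,F:49/8):-25/16,J:-25/16)
total length: 167/8

((((A:-9/8,S:33/8):35/8,(K:5/2,Y:3/2):29/8):23/8,F:49/8):-25/16,J:-25/16)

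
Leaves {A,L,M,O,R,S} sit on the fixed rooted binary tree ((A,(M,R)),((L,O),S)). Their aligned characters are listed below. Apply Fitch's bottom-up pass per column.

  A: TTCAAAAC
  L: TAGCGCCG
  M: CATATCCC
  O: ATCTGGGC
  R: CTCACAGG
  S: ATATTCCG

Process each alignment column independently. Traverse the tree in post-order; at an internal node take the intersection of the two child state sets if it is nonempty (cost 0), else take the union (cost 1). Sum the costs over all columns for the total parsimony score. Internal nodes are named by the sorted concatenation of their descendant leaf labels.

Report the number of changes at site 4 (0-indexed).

3

[col 0] MR: children M:{C}, R:{C} ∩→ {C}; cost 0
[col 0] AMR: children A:{T}, MR:{C} ∪→ {C,T}; cost 1
[col 0] LO: children L:{T}, O:{A} ∪→ {A,T}; cost 1
[col 0] LOS: children LO:{A,T}, S:{A} ∩→ {A}; cost 0
[col 0] ALMORS: children AMR:{C,T}, LOS:{A} ∪→ {A,C,T}; cost 1
[col 1] MR: children M:{A}, R:{T} ∪→ {A,T}; cost 1
[col 1] AMR: children A:{T}, MR:{A,T} ∩→ {T}; cost 0
[col 1] LO: children L:{A}, O:{T} ∪→ {A,T}; cost 1
[col 1] LOS: children LO:{A,T}, S:{T} ∩→ {T}; cost 0
[col 1] ALMORS: children AMR:{T}, LOS:{T} ∩→ {T}; cost 0
[col 2] MR: children M:{T}, R:{C} ∪→ {C,T}; cost 1
[col 2] AMR: children A:{C}, MR:{C,T} ∩→ {C}; cost 0
[col 2] LO: children L:{G}, O:{C} ∪→ {C,G}; cost 1
[col 2] LOS: children LO:{C,G}, S:{A} ∪→ {A,C,G}; cost 1
[col 2] ALMORS: children AMR:{C}, LOS:{A,C,G} ∩→ {C}; cost 0
[col 3] MR: children M:{A}, R:{A} ∩→ {A}; cost 0
[col 3] AMR: children A:{A}, MR:{A} ∩→ {A}; cost 0
[col 3] LO: children L:{C}, O:{T} ∪→ {C,T}; cost 1
[col 3] LOS: children LO:{C,T}, S:{T} ∩→ {T}; cost 0
[col 3] ALMORS: children AMR:{A}, LOS:{T} ∪→ {A,T}; cost 1
[col 4] MR: children M:{T}, R:{C} ∪→ {C,T}; cost 1
[col 4] AMR: children A:{A}, MR:{C,T} ∪→ {A,C,T}; cost 1
[col 4] LO: children L:{G}, O:{G} ∩→ {G}; cost 0
[col 4] LOS: children LO:{G}, S:{T} ∪→ {G,T}; cost 1
[col 4] ALMORS: children AMR:{A,C,T}, LOS:{G,T} ∩→ {T}; cost 0
[col 5] MR: children M:{C}, R:{A} ∪→ {A,C}; cost 1
[col 5] AMR: children A:{A}, MR:{A,C} ∩→ {A}; cost 0
[col 5] LO: children L:{C}, O:{G} ∪→ {C,G}; cost 1
[col 5] LOS: children LO:{C,G}, S:{C} ∩→ {C}; cost 0
[col 5] ALMORS: children AMR:{A}, LOS:{C} ∪→ {A,C}; cost 1
[col 6] MR: children M:{C}, R:{G} ∪→ {C,G}; cost 1
[col 6] AMR: children A:{A}, MR:{C,G} ∪→ {A,C,G}; cost 1
[col 6] LO: children L:{C}, O:{G} ∪→ {C,G}; cost 1
[col 6] LOS: children LO:{C,G}, S:{C} ∩→ {C}; cost 0
[col 6] ALMORS: children AMR:{A,C,G}, LOS:{C} ∩→ {C}; cost 0
[col 7] MR: children M:{C}, R:{G} ∪→ {C,G}; cost 1
[col 7] AMR: children A:{C}, MR:{C,G} ∩→ {C}; cost 0
[col 7] LO: children L:{G}, O:{C} ∪→ {C,G}; cost 1
[col 7] LOS: children LO:{C,G}, S:{G} ∩→ {G}; cost 0
[col 7] ALMORS: children AMR:{C}, LOS:{G} ∪→ {C,G}; cost 1
per-site changes: [3, 2, 3, 2, 3, 3, 3, 3]; total = 22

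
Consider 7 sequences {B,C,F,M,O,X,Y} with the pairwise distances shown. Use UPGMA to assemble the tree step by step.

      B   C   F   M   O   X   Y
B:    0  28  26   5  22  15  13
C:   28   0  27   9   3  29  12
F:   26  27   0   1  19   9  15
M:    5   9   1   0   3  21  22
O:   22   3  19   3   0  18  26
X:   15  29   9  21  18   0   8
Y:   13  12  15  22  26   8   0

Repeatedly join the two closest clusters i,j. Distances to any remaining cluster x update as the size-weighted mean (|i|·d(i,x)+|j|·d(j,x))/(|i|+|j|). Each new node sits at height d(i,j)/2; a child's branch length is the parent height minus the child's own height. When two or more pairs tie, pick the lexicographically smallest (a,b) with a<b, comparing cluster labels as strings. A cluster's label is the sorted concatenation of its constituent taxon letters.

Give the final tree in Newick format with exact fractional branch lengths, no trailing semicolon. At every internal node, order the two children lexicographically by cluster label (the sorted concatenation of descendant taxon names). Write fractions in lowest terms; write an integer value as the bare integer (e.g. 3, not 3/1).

step 1: merge (F,M) at d=1; branch lengths F→1/2, M→1/2; new cluster FM
  updated: d(B,FM)=31/2, d(C,FM)=18, d(FM,O)=11, d(FM,X)=15, d(FM,Y)=37/2
step 2: merge (C,O) at d=3; branch lengths C→3/2, O→3/2; new cluster CO
  updated: d(B,CO)=25, d(CO,FM)=29/2, d(CO,X)=47/2, d(CO,Y)=19
step 3: merge (X,Y) at d=8; branch lengths X→4, Y→4; new cluster XY
  updated: d(B,XY)=14, d(CO,XY)=85/4, d(FM,XY)=67/4
step 4: merge (B,XY) at d=14; branch lengths B→7, XY→3; new cluster BXY
  updated: d(BXY,CO)=45/2, d(BXY,FM)=49/3
step 5: merge (CO,FM) at d=29/2; branch lengths CO→23/4, FM→27/4; new cluster CFMO
  updated: d(BXY,CFMO)=233/12
step 6: merge (BXY,CFMO) at d=233/12; branch lengths BXY→65/24, CFMO→59/24; new cluster BCFMOXY
final tree: ((B:7,(X:4,Y:4):3):65/24,((C:3/2,O:3/2):23/4,(F:1/2,M:1/2):27/4):59/24)
total length: 119/3

((B:7,(X:4,Y:4):3):65/24,((C:3/2,O:3/2):23/4,(F:1/2,M:1/2):27/4):59/24)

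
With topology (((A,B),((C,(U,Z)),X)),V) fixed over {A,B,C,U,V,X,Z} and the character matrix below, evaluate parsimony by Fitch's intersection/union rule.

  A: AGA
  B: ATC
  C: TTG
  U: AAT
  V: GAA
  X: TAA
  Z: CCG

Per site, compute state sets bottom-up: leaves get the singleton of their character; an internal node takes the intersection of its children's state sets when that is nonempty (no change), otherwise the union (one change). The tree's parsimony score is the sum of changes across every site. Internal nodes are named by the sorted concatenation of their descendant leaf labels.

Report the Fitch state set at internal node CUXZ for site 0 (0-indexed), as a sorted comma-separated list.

site 0, node AB: A={A} ∩ B={A} → {A} (+0)
site 0, node UZ: U={A} ∪ Z={C} → {A,C} (+1)
site 0, node CUZ: C={T} ∪ UZ={A,C} → {A,C,T} (+1)
site 0, node CUXZ: CUZ={A,C,T} ∩ X={T} → {T} (+0)
site 0, node ABCUXZ: AB={A} ∪ CUXZ={T} → {A,T} (+1)
site 0, node ABCUVXZ: ABCUXZ={A,T} ∪ V={G} → {A,G,T} (+1)
site 1, node AB: A={G} ∪ B={T} → {G,T} (+1)
site 1, node UZ: U={A} ∪ Z={C} → {A,C} (+1)
site 1, node CUZ: C={T} ∪ UZ={A,C} → {A,C,T} (+1)
site 1, node CUXZ: CUZ={A,C,T} ∩ X={A} → {A} (+0)
site 1, node ABCUXZ: AB={G,T} ∪ CUXZ={A} → {A,G,T} (+1)
site 1, node ABCUVXZ: ABCUXZ={A,G,T} ∩ V={A} → {A} (+0)
site 2, node AB: A={A} ∪ B={C} → {A,C} (+1)
site 2, node UZ: U={T} ∪ Z={G} → {G,T} (+1)
site 2, node CUZ: C={G} ∩ UZ={G,T} → {G} (+0)
site 2, node CUXZ: CUZ={G} ∪ X={A} → {A,G} (+1)
site 2, node ABCUXZ: AB={A,C} ∩ CUXZ={A,G} → {A} (+0)
site 2, node ABCUVXZ: ABCUXZ={A} ∩ V={A} → {A} (+0)
per-site changes: [4, 4, 3]; total = 11

T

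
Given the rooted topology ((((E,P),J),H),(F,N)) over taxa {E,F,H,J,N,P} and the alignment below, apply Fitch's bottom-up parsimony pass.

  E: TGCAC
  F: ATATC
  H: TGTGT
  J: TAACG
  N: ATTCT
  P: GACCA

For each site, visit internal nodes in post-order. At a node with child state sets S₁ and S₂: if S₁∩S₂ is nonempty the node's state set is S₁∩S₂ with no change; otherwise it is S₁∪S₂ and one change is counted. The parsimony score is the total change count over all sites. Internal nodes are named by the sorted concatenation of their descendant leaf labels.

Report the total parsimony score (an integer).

15

site 0, node EP: E={T} ∪ P={G} → {G,T} (+1)
site 0, node EJP: EP={G,T} ∩ J={T} → {T} (+0)
site 0, node EHJP: EJP={T} ∩ H={T} → {T} (+0)
site 0, node FN: F={A} ∩ N={A} → {A} (+0)
site 0, node EFHJNP: EHJP={T} ∪ FN={A} → {A,T} (+1)
site 1, node EP: E={G} ∪ P={A} → {A,G} (+1)
site 1, node EJP: EP={A,G} ∩ J={A} → {A} (+0)
site 1, node EHJP: EJP={A} ∪ H={G} → {A,G} (+1)
site 1, node FN: F={T} ∩ N={T} → {T} (+0)
site 1, node EFHJNP: EHJP={A,G} ∪ FN={T} → {A,G,T} (+1)
site 2, node EP: E={C} ∩ P={C} → {C} (+0)
site 2, node EJP: EP={C} ∪ J={A} → {A,C} (+1)
site 2, node EHJP: EJP={A,C} ∪ H={T} → {A,C,T} (+1)
site 2, node FN: F={A} ∪ N={T} → {A,T} (+1)
site 2, node EFHJNP: EHJP={A,C,T} ∩ FN={A,T} → {A,T} (+0)
site 3, node EP: E={A} ∪ P={C} → {A,C} (+1)
site 3, node EJP: EP={A,C} ∩ J={C} → {C} (+0)
site 3, node EHJP: EJP={C} ∪ H={G} → {C,G} (+1)
site 3, node FN: F={T} ∪ N={C} → {C,T} (+1)
site 3, node EFHJNP: EHJP={C,G} ∩ FN={C,T} → {C} (+0)
site 4, node EP: E={C} ∪ P={A} → {A,C} (+1)
site 4, node EJP: EP={A,C} ∪ J={G} → {A,C,G} (+1)
site 4, node EHJP: EJP={A,C,G} ∪ H={T} → {A,C,G,T} (+1)
site 4, node FN: F={C} ∪ N={T} → {C,T} (+1)
site 4, node EFHJNP: EHJP={A,C,G,T} ∩ FN={C,T} → {C,T} (+0)
per-site changes: [2, 3, 3, 3, 4]; total = 15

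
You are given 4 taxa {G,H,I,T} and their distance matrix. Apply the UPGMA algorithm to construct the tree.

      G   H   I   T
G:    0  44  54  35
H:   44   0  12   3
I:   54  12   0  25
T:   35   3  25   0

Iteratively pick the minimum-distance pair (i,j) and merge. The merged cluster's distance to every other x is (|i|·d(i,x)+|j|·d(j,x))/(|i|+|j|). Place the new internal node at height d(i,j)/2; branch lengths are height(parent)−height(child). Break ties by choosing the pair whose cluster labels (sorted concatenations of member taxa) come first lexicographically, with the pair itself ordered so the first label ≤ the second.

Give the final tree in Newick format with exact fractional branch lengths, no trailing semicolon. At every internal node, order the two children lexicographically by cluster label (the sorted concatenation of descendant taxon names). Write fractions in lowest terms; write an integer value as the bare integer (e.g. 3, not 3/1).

(G:133/6,((H:3/2,T:3/2):31/4,I:37/4):155/12)

step 1: merge (H,T) at d=3; branch lengths H→3/2, T→3/2; new cluster HT
  updated: d(G,HT)=79/2, d(HT,I)=37/2
step 2: merge (HT,I) at d=37/2; branch lengths HT→31/4, I→37/4; new cluster HIT
  updated: d(G,HIT)=133/3
step 3: merge (G,HIT) at d=133/3; branch lengths G→133/6, HIT→155/12; new cluster GHIT
final tree: (G:133/6,((H:3/2,T:3/2):31/4,I:37/4):155/12)
total length: 661/12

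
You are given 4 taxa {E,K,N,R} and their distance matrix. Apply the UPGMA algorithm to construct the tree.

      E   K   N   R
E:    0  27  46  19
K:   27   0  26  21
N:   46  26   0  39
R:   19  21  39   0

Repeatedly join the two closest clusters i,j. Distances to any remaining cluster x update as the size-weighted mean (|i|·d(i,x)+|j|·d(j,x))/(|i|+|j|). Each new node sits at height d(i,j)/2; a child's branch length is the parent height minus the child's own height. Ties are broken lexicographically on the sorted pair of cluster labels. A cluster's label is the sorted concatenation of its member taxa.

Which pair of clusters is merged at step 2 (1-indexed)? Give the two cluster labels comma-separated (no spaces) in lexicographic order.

step 1: merge (E,R) at d=19; branch lengths E→19/2, R→19/2; new cluster ER
  updated: d(ER,K)=24, d(ER,N)=85/2
step 2: merge (ER,K) at d=24; branch lengths ER→5/2, K→12; new cluster EKR
  updated: d(EKR,N)=37
step 3: merge (EKR,N) at d=37; branch lengths EKR→13/2, N→37/2; new cluster EKNR
final tree: (((E:19/2,R:19/2):5/2,K:12):13/2,N:37/2)
total length: 117/2

ER,K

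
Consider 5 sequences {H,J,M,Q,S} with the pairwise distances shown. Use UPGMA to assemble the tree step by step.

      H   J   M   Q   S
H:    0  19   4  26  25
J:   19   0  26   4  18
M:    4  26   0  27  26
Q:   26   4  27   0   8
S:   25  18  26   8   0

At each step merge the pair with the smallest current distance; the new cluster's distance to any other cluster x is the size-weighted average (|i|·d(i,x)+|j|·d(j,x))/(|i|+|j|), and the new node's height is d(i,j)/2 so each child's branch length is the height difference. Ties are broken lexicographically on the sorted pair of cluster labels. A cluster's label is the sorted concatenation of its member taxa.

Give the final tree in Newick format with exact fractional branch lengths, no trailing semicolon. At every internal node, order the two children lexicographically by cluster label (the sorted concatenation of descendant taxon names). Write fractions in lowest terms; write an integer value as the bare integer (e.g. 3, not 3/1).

iteration 1: select H,M (d=4); attach at lengths (2, 2); label the merged cluster HM
  updated: d(HM,J)=45/2, d(HM,Q)=53/2, d(HM,S)=51/2
iteration 2: select J,Q (d=4); attach at lengths (2, 2); label the merged cluster JQ
  updated: d(HM,JQ)=49/2, d(JQ,S)=13
iteration 3: select JQ,S (d=13); attach at lengths (9/2, 13/2); label the merged cluster JQS
  updated: d(HM,JQS)=149/6
iteration 4: select HM,JQS (d=149/6); attach at lengths (125/12, 71/12); label the merged cluster HJMQS
final tree: ((H:2,M:2):125/12,((J:2,Q:2):9/2,S:13/2):71/12)
total length: 106/3

((H:2,M:2):125/12,((J:2,Q:2):9/2,S:13/2):71/12)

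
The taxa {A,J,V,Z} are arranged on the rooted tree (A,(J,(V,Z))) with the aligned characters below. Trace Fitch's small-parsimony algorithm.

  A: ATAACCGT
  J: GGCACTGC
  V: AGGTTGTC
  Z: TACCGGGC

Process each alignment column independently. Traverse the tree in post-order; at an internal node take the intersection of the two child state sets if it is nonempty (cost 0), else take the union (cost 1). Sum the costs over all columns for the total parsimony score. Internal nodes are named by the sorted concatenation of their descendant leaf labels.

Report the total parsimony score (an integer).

[col 0] VZ: children V:{A}, Z:{T} ∪→ {A,T}; cost 1
[col 0] JVZ: children J:{G}, VZ:{A,T} ∪→ {A,G,T}; cost 1
[col 0] AJVZ: children A:{A}, JVZ:{A,G,T} ∩→ {A}; cost 0
[col 1] VZ: children V:{G}, Z:{A} ∪→ {A,G}; cost 1
[col 1] JVZ: children J:{G}, VZ:{A,G} ∩→ {G}; cost 0
[col 1] AJVZ: children A:{T}, JVZ:{G} ∪→ {G,T}; cost 1
[col 2] VZ: children V:{G}, Z:{C} ∪→ {C,G}; cost 1
[col 2] JVZ: children J:{C}, VZ:{C,G} ∩→ {C}; cost 0
[col 2] AJVZ: children A:{A}, JVZ:{C} ∪→ {A,C}; cost 1
[col 3] VZ: children V:{T}, Z:{C} ∪→ {C,T}; cost 1
[col 3] JVZ: children J:{A}, VZ:{C,T} ∪→ {A,C,T}; cost 1
[col 3] AJVZ: children A:{A}, JVZ:{A,C,T} ∩→ {A}; cost 0
[col 4] VZ: children V:{T}, Z:{G} ∪→ {G,T}; cost 1
[col 4] JVZ: children J:{C}, VZ:{G,T} ∪→ {C,G,T}; cost 1
[col 4] AJVZ: children A:{C}, JVZ:{C,G,T} ∩→ {C}; cost 0
[col 5] VZ: children V:{G}, Z:{G} ∩→ {G}; cost 0
[col 5] JVZ: children J:{T}, VZ:{G} ∪→ {G,T}; cost 1
[col 5] AJVZ: children A:{C}, JVZ:{G,T} ∪→ {C,G,T}; cost 1
[col 6] VZ: children V:{T}, Z:{G} ∪→ {G,T}; cost 1
[col 6] JVZ: children J:{G}, VZ:{G,T} ∩→ {G}; cost 0
[col 6] AJVZ: children A:{G}, JVZ:{G} ∩→ {G}; cost 0
[col 7] VZ: children V:{C}, Z:{C} ∩→ {C}; cost 0
[col 7] JVZ: children J:{C}, VZ:{C} ∩→ {C}; cost 0
[col 7] AJVZ: children A:{T}, JVZ:{C} ∪→ {C,T}; cost 1
per-site changes: [2, 2, 2, 2, 2, 2, 1, 1]; total = 14

14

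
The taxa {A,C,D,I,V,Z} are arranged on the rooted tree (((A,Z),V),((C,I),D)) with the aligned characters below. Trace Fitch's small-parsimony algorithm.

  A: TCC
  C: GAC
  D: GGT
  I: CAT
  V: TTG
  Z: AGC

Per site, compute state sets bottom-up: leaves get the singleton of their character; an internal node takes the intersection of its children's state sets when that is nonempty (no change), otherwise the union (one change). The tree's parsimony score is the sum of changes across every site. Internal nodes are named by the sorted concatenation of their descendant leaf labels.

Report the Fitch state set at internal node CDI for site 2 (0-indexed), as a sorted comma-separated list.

T

site 0, node AZ: A={T} ∪ Z={A} → {A,T} (+1)
site 0, node AVZ: AZ={A,T} ∩ V={T} → {T} (+0)
site 0, node CI: C={G} ∪ I={C} → {C,G} (+1)
site 0, node CDI: CI={C,G} ∩ D={G} → {G} (+0)
site 0, node ACDIVZ: AVZ={T} ∪ CDI={G} → {G,T} (+1)
site 1, node AZ: A={C} ∪ Z={G} → {C,G} (+1)
site 1, node AVZ: AZ={C,G} ∪ V={T} → {C,G,T} (+1)
site 1, node CI: C={A} ∩ I={A} → {A} (+0)
site 1, node CDI: CI={A} ∪ D={G} → {A,G} (+1)
site 1, node ACDIVZ: AVZ={C,G,T} ∩ CDI={A,G} → {G} (+0)
site 2, node AZ: A={C} ∩ Z={C} → {C} (+0)
site 2, node AVZ: AZ={C} ∪ V={G} → {C,G} (+1)
site 2, node CI: C={C} ∪ I={T} → {C,T} (+1)
site 2, node CDI: CI={C,T} ∩ D={T} → {T} (+0)
site 2, node ACDIVZ: AVZ={C,G} ∪ CDI={T} → {C,G,T} (+1)
per-site changes: [3, 3, 3]; total = 9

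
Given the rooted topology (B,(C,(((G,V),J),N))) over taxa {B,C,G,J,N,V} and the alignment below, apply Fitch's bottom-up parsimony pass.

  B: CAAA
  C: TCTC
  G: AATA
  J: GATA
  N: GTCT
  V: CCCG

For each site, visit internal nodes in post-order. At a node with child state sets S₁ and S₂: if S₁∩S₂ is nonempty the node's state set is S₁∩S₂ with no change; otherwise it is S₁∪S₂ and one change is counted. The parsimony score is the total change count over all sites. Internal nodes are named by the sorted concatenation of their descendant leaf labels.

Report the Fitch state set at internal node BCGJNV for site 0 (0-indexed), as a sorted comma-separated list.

site 0, node GV: G={A} ∪ V={C} → {A,C} (+1)
site 0, node GJV: GV={A,C} ∪ J={G} → {A,C,G} (+1)
site 0, node GJNV: GJV={A,C,G} ∩ N={G} → {G} (+0)
site 0, node CGJNV: C={T} ∪ GJNV={G} → {G,T} (+1)
site 0, node BCGJNV: B={C} ∪ CGJNV={G,T} → {C,G,T} (+1)
site 1, node GV: G={A} ∪ V={C} → {A,C} (+1)
site 1, node GJV: GV={A,C} ∩ J={A} → {A} (+0)
site 1, node GJNV: GJV={A} ∪ N={T} → {A,T} (+1)
site 1, node CGJNV: C={C} ∪ GJNV={A,T} → {A,C,T} (+1)
site 1, node BCGJNV: B={A} ∩ CGJNV={A,C,T} → {A} (+0)
site 2, node GV: G={T} ∪ V={C} → {C,T} (+1)
site 2, node GJV: GV={C,T} ∩ J={T} → {T} (+0)
site 2, node GJNV: GJV={T} ∪ N={C} → {C,T} (+1)
site 2, node CGJNV: C={T} ∩ GJNV={C,T} → {T} (+0)
site 2, node BCGJNV: B={A} ∪ CGJNV={T} → {A,T} (+1)
site 3, node GV: G={A} ∪ V={G} → {A,G} (+1)
site 3, node GJV: GV={A,G} ∩ J={A} → {A} (+0)
site 3, node GJNV: GJV={A} ∪ N={T} → {A,T} (+1)
site 3, node CGJNV: C={C} ∪ GJNV={A,T} → {A,C,T} (+1)
site 3, node BCGJNV: B={A} ∩ CGJNV={A,C,T} → {A} (+0)
per-site changes: [4, 3, 3, 3]; total = 13

C,G,T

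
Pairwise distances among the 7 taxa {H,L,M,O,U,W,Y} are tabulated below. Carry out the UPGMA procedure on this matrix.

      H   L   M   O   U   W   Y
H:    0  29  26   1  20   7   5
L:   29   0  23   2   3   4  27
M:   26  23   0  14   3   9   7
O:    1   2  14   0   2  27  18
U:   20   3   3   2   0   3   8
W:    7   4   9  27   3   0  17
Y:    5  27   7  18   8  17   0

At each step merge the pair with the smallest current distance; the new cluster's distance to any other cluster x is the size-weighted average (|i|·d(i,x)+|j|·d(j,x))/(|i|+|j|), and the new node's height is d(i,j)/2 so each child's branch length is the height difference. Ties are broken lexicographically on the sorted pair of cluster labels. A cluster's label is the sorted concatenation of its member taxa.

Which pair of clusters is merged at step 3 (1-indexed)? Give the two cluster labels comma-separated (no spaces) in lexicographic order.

LU,W

step 1: merge (H,O) at d=1; branch lengths H→1/2, O→1/2; new cluster HO
  updated: d(HO,L)=31/2, d(HO,M)=20, d(HO,U)=11, d(HO,W)=17, d(HO,Y)=23/2
step 2: merge (L,U) at d=3; branch lengths L→3/2, U→3/2; new cluster LU
  updated: d(HO,LU)=53/4, d(LU,M)=13, d(LU,W)=7/2, d(LU,Y)=35/2
step 3: merge (LU,W) at d=7/2; branch lengths LU→1/4, W→7/4; new cluster LUW
  updated: d(HO,LUW)=29/2, d(LUW,M)=35/3, d(LUW,Y)=52/3
step 4: merge (M,Y) at d=7; branch lengths M→7/2, Y→7/2; new cluster MY
  updated: d(HO,MY)=63/4, d(LUW,MY)=29/2
step 5: merge (HO,LUW) at d=29/2; branch lengths HO→27/4, LUW→11/2; new cluster HLOUW
  updated: d(HLOUW,MY)=15
step 6: merge (HLOUW,MY) at d=15; branch lengths HLOUW→1/4, MY→4; new cluster HLMOUWY
final tree: (((H:1/2,O:1/2):27/4,((L:3/2,U:3/2):1/4,W:7/4):11/2):1/4,(M:7/2,Y:7/2):4)
total length: 59/2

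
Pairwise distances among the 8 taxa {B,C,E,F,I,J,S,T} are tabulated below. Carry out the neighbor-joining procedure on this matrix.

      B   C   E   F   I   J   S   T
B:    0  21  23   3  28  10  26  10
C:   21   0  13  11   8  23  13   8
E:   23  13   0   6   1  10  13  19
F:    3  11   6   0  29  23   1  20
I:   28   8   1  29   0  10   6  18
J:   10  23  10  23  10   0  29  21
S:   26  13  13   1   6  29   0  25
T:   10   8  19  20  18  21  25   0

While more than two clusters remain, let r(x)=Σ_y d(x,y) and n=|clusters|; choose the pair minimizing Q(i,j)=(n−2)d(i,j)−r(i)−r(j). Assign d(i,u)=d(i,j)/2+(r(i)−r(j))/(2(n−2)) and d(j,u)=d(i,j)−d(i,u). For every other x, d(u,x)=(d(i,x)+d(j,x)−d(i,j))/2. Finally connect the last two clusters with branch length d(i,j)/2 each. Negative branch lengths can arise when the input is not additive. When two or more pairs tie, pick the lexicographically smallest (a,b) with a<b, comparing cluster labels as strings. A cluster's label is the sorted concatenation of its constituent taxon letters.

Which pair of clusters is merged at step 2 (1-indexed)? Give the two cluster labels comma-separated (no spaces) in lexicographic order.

step 1: merge (F,S) at d=1, Q=-200; branch lengths F→-7/6, S→13/6; new cluster FS
  updated: d(B,FS)=14, d(C,FS)=23/2, d(E,FS)=9, d(FS,I)=17, d(FS,J)=51/2, d(FS,T)=22
step 2: merge (B,J) at d=10, Q=-311/2; branch lengths B→113/20, J→87/20; new cluster BJ
  updated: d(BJ,C)=17, d(BJ,E)=23/2, d(BJ,FS)=59/4, d(BJ,I)=14, d(BJ,T)=21/2
step 3: merge (E,I) at d=1, Q=-215/2; branch lengths E→-1/16, I→17/16; new cluster EI
  updated: d(BJ,EI)=49/4, d(C,EI)=10, d(EI,FS)=25/2, d(EI,T)=18
step 4: merge (BJ,T) at d=21/2, Q=-163/2; branch lengths BJ→55/12, T→71/12; new cluster BJT
  updated: d(BJT,C)=29/4, d(BJT,EI)=79/8, d(BJT,FS)=105/8
step 5: merge (BJT,C) at d=29/4, Q=-89/2; branch lengths BJT→4, C→13/4; new cluster BCJT
  updated: d(BCJT,EI)=101/16, d(BCJT,FS)=139/16
step 6: merge (BCJT,EI) at d=101/16, Q=-55/2; branch lengths BCJT→5/4, EI→81/16; new cluster BCEIJT
  updated: d(BCEIJT,FS)=119/16
step 7: merge (BCEIJT,FS) at d=119/16; branch lengths BCEIJT→119/32, FS→119/32; new cluster BCEFIJST
final tree: (((((B:113/20,J:87/20):55/12,T:71/12):4,C:13/4):5/4,(E:-1/16,I:17/16):81/16):119/32,(F:-7/6,S:13/6):119/32)
total length: 87/2

B,J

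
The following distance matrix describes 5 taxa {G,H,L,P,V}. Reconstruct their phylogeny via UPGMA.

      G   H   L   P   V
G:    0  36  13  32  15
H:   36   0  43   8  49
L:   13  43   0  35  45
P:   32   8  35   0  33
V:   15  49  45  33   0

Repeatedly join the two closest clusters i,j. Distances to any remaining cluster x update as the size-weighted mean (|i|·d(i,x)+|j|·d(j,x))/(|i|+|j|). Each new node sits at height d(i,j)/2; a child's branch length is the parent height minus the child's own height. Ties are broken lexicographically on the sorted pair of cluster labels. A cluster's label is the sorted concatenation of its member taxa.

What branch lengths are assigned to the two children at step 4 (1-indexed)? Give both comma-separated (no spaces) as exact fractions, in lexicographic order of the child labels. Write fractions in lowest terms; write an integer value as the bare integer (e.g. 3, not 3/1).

iteration 1: select H,P (d=8); attach at lengths (4, 4); label the merged cluster HP
  updated: d(G,HP)=34, d(HP,L)=39, d(HP,V)=41
iteration 2: select G,L (d=13); attach at lengths (13/2, 13/2); label the merged cluster GL
  updated: d(GL,HP)=73/2, d(GL,V)=30
iteration 3: select GL,V (d=30); attach at lengths (17/2, 15); label the merged cluster GLV
  updated: d(GLV,HP)=38
iteration 4: select GLV,HP (d=38); attach at lengths (4, 15); label the merged cluster GHLPV
final tree: (((G:13/2,L:13/2):17/2,V:15):4,(H:4,P:4):15)
total length: 127/2

4,15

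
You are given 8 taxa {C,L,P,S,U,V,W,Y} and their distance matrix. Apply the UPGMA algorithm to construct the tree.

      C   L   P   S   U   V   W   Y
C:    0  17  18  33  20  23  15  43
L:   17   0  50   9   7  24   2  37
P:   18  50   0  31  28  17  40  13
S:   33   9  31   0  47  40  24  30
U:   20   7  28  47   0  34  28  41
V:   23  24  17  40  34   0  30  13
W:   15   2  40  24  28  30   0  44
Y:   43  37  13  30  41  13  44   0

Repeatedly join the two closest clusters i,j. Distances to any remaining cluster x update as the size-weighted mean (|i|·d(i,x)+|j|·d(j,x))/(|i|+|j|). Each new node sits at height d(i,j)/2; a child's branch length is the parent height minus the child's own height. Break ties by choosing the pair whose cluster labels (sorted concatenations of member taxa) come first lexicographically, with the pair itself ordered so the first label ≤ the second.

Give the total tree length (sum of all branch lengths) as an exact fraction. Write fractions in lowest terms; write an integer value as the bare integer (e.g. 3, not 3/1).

9659/120

1. join L+W (d=2) ⇒ LW; edges |L|=1, |W|=1
  updated: d(C,LW)=16, d(LW,P)=45, d(LW,S)=33/2, d(LW,U)=35/2, d(LW,V)=27, d(LW,Y)=81/2
2. join P+Y (d=13) ⇒ PY; edges |P|=13/2, |Y|=13/2
  updated: d(C,PY)=61/2, d(LW,PY)=171/4, d(PY,S)=61/2, d(PY,U)=69/2, d(PY,V)=15
3. join PY+V (d=15) ⇒ PVY; edges |PY|=1, |V|=15/2
  updated: d(C,PVY)=28, d(LW,PVY)=75/2, d(PVY,S)=101/3, d(PVY,U)=103/3
4. join C+LW (d=16) ⇒ CLW; edges |C|=8, |LW|=7
  updated: d(CLW,PVY)=103/3, d(CLW,S)=22, d(CLW,U)=55/3
5. join CLW+U (d=55/3) ⇒ CLUW; edges |CLW|=7/6, |U|=55/6
  updated: d(CLUW,PVY)=103/3, d(CLUW,S)=113/4
6. join CLUW+S (d=113/4) ⇒ CLSUW; edges |CLUW|=119/24, |S|=113/8
  updated: d(CLSUW,PVY)=171/5
7. join CLSUW+PVY (d=171/5) ⇒ CLPSUVWY; edges |CLSUW|=119/40, |PVY|=48/5
final tree: ((((C:8,(L:1,W:1):7):7/6,U:55/6):119/24,S:113/8):119/40,((P:13/2,Y:13/2):1,V:15/2):48/5)
total length: 9659/120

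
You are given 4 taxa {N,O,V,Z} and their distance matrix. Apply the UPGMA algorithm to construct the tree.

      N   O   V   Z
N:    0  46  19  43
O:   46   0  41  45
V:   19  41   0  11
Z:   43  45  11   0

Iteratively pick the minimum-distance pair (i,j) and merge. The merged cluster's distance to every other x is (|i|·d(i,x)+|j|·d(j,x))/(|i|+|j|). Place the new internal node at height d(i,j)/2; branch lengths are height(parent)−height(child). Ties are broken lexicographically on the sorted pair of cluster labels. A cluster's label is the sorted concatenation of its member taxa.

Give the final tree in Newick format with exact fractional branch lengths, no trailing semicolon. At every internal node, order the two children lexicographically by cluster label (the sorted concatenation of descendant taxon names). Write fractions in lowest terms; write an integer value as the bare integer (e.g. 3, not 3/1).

((N:31/2,(V:11/2,Z:11/2):10):13/2,O:22)

1. join V+Z (d=11) ⇒ VZ; edges |V|=11/2, |Z|=11/2
  updated: d(N,VZ)=31, d(O,VZ)=43
2. join N+VZ (d=31) ⇒ NVZ; edges |N|=31/2, |VZ|=10
  updated: d(NVZ,O)=44
3. join NVZ+O (d=44) ⇒ NOVZ; edges |NVZ|=13/2, |O|=22
final tree: ((N:31/2,(V:11/2,Z:11/2):10):13/2,O:22)
total length: 65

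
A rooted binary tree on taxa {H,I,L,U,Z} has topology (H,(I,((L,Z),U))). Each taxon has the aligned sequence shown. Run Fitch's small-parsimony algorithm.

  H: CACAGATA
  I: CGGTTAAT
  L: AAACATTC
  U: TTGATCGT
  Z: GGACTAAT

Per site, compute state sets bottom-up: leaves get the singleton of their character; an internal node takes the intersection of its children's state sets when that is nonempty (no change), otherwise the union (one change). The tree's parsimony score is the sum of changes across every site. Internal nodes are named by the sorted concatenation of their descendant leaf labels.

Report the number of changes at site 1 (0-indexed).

[col 0] LZ: children L:{A}, Z:{G} ∪→ {A,G}; cost 1
[col 0] LUZ: children LZ:{A,G}, U:{T} ∪→ {A,G,T}; cost 1
[col 0] ILUZ: children I:{C}, LUZ:{A,G,T} ∪→ {A,C,G,T}; cost 1
[col 0] HILUZ: children H:{C}, ILUZ:{A,C,G,T} ∩→ {C}; cost 0
[col 1] LZ: children L:{A}, Z:{G} ∪→ {A,G}; cost 1
[col 1] LUZ: children LZ:{A,G}, U:{T} ∪→ {A,G,T}; cost 1
[col 1] ILUZ: children I:{G}, LUZ:{A,G,T} ∩→ {G}; cost 0
[col 1] HILUZ: children H:{A}, ILUZ:{G} ∪→ {A,G}; cost 1
[col 2] LZ: children L:{A}, Z:{A} ∩→ {A}; cost 0
[col 2] LUZ: children LZ:{A}, U:{G} ∪→ {A,G}; cost 1
[col 2] ILUZ: children I:{G}, LUZ:{A,G} ∩→ {G}; cost 0
[col 2] HILUZ: children H:{C}, ILUZ:{G} ∪→ {C,G}; cost 1
[col 3] LZ: children L:{C}, Z:{C} ∩→ {C}; cost 0
[col 3] LUZ: children LZ:{C}, U:{A} ∪→ {A,C}; cost 1
[col 3] ILUZ: children I:{T}, LUZ:{A,C} ∪→ {A,C,T}; cost 1
[col 3] HILUZ: children H:{A}, ILUZ:{A,C,T} ∩→ {A}; cost 0
[col 4] LZ: children L:{A}, Z:{T} ∪→ {A,T}; cost 1
[col 4] LUZ: children LZ:{A,T}, U:{T} ∩→ {T}; cost 0
[col 4] ILUZ: children I:{T}, LUZ:{T} ∩→ {T}; cost 0
[col 4] HILUZ: children H:{G}, ILUZ:{T} ∪→ {G,T}; cost 1
[col 5] LZ: children L:{T}, Z:{A} ∪→ {A,T}; cost 1
[col 5] LUZ: children LZ:{A,T}, U:{C} ∪→ {A,C,T}; cost 1
[col 5] ILUZ: children I:{A}, LUZ:{A,C,T} ∩→ {A}; cost 0
[col 5] HILUZ: children H:{A}, ILUZ:{A} ∩→ {A}; cost 0
[col 6] LZ: children L:{T}, Z:{A} ∪→ {A,T}; cost 1
[col 6] LUZ: children LZ:{A,T}, U:{G} ∪→ {A,G,T}; cost 1
[col 6] ILUZ: children I:{A}, LUZ:{A,G,T} ∩→ {A}; cost 0
[col 6] HILUZ: children H:{T}, ILUZ:{A} ∪→ {A,T}; cost 1
[col 7] LZ: children L:{C}, Z:{T} ∪→ {C,T}; cost 1
[col 7] LUZ: children LZ:{C,T}, U:{T} ∩→ {T}; cost 0
[col 7] ILUZ: children I:{T}, LUZ:{T} ∩→ {T}; cost 0
[col 7] HILUZ: children H:{A}, ILUZ:{T} ∪→ {A,T}; cost 1
per-site changes: [3, 3, 2, 2, 2, 2, 3, 2]; total = 19

3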